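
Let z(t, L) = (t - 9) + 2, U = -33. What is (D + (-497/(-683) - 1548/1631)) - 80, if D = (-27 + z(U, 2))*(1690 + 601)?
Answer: -171080878098/1113973 ≈ -1.5358e+5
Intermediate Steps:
z(t, L) = -7 + t (z(t, L) = (-9 + t) + 2 = -7 + t)
D = -153497 (D = (-27 + (-7 - 33))*(1690 + 601) = (-27 - 40)*2291 = -67*2291 = -153497)
(D + (-497/(-683) - 1548/1631)) - 80 = (-153497 + (-497/(-683) - 1548/1631)) - 80 = (-153497 + (-497*(-1/683) - 1548*1/1631)) - 80 = (-153497 + (497/683 - 1548/1631)) - 80 = (-153497 - 246677/1113973) - 80 = -170991760258/1113973 - 80 = -171080878098/1113973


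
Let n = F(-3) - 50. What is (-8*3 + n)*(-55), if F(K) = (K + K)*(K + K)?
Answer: 2090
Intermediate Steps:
F(K) = 4*K² (F(K) = (2*K)*(2*K) = 4*K²)
n = -14 (n = 4*(-3)² - 50 = 4*9 - 50 = 36 - 50 = -14)
(-8*3 + n)*(-55) = (-8*3 - 14)*(-55) = (-24 - 14)*(-55) = -38*(-55) = 2090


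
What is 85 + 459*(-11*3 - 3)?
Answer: -16439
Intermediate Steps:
85 + 459*(-11*3 - 3) = 85 + 459*(-33 - 3) = 85 + 459*(-36) = 85 - 16524 = -16439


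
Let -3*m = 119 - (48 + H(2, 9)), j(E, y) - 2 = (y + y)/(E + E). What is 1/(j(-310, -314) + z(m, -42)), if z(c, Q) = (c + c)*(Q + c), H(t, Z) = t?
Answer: 155/463917 ≈ 0.00033411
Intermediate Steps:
j(E, y) = 2 + y/E (j(E, y) = 2 + (y + y)/(E + E) = 2 + (2*y)/((2*E)) = 2 + (2*y)*(1/(2*E)) = 2 + y/E)
m = -23 (m = -(119 - (48 + 2))/3 = -(119 - 1*50)/3 = -(119 - 50)/3 = -1/3*69 = -23)
z(c, Q) = 2*c*(Q + c) (z(c, Q) = (2*c)*(Q + c) = 2*c*(Q + c))
1/(j(-310, -314) + z(m, -42)) = 1/((2 - 314/(-310)) + 2*(-23)*(-42 - 23)) = 1/((2 - 314*(-1/310)) + 2*(-23)*(-65)) = 1/((2 + 157/155) + 2990) = 1/(467/155 + 2990) = 1/(463917/155) = 155/463917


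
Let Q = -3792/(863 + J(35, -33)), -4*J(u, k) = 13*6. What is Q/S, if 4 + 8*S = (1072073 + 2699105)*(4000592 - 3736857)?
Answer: -30336/838938039758231 ≈ -3.6160e-11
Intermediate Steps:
J(u, k) = -39/2 (J(u, k) = -13*6/4 = -¼*78 = -39/2)
S = 497295814913/4 (S = -½ + ((1072073 + 2699105)*(4000592 - 3736857))/8 = -½ + (3771178*263735)/8 = -½ + (⅛)*994591629830 = -½ + 497295814915/4 = 497295814913/4 ≈ 1.2432e+11)
Q = -7584/1687 (Q = -3792/(863 - 39/2) = -3792/(1687/2) = (2/1687)*(-3792) = -7584/1687 ≈ -4.4956)
Q/S = -7584/(1687*497295814913/4) = -7584/1687*4/497295814913 = -30336/838938039758231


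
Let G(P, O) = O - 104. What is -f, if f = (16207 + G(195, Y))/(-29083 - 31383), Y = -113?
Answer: 7995/30233 ≈ 0.26445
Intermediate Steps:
G(P, O) = -104 + O
f = -7995/30233 (f = (16207 + (-104 - 113))/(-29083 - 31383) = (16207 - 217)/(-60466) = 15990*(-1/60466) = -7995/30233 ≈ -0.26445)
-f = -1*(-7995/30233) = 7995/30233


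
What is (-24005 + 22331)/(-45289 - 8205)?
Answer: 837/26747 ≈ 0.031293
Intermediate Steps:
(-24005 + 22331)/(-45289 - 8205) = -1674/(-53494) = -1674*(-1/53494) = 837/26747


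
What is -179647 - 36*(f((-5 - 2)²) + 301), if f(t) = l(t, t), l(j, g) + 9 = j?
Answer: -191923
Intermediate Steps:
l(j, g) = -9 + j
f(t) = -9 + t
-179647 - 36*(f((-5 - 2)²) + 301) = -179647 - 36*((-9 + (-5 - 2)²) + 301) = -179647 - 36*((-9 + (-7)²) + 301) = -179647 - 36*((-9 + 49) + 301) = -179647 - 36*(40 + 301) = -179647 - 36*341 = -179647 - 12276 = -191923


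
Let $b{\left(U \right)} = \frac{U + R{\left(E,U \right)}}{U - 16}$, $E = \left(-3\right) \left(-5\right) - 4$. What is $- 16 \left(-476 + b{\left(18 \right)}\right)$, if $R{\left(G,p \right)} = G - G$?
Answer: $7472$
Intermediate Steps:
$E = 11$ ($E = 15 - 4 = 11$)
$R{\left(G,p \right)} = 0$
$b{\left(U \right)} = \frac{U}{-16 + U}$ ($b{\left(U \right)} = \frac{U + 0}{U - 16} = \frac{U}{-16 + U}$)
$- 16 \left(-476 + b{\left(18 \right)}\right) = - 16 \left(-476 + \frac{18}{-16 + 18}\right) = - 16 \left(-476 + \frac{18}{2}\right) = - 16 \left(-476 + 18 \cdot \frac{1}{2}\right) = - 16 \left(-476 + 9\right) = \left(-16\right) \left(-467\right) = 7472$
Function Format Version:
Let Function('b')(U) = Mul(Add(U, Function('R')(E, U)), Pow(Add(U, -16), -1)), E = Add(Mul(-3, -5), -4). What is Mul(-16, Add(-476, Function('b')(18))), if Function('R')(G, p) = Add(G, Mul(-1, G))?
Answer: 7472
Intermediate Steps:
E = 11 (E = Add(15, -4) = 11)
Function('R')(G, p) = 0
Function('b')(U) = Mul(U, Pow(Add(-16, U), -1)) (Function('b')(U) = Mul(Add(U, 0), Pow(Add(U, -16), -1)) = Mul(U, Pow(Add(-16, U), -1)))
Mul(-16, Add(-476, Function('b')(18))) = Mul(-16, Add(-476, Mul(18, Pow(Add(-16, 18), -1)))) = Mul(-16, Add(-476, Mul(18, Pow(2, -1)))) = Mul(-16, Add(-476, Mul(18, Rational(1, 2)))) = Mul(-16, Add(-476, 9)) = Mul(-16, -467) = 7472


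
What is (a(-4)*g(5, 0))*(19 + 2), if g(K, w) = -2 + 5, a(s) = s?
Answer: -252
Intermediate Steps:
g(K, w) = 3
(a(-4)*g(5, 0))*(19 + 2) = (-4*3)*(19 + 2) = -12*21 = -252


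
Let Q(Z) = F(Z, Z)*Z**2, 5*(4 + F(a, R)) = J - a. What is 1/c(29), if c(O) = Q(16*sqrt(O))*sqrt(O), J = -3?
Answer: -1/639856 + 23*sqrt(29)/296893184 ≈ -1.1457e-6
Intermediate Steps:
F(a, R) = -23/5 - a/5 (F(a, R) = -4 + (-3 - a)/5 = -4 + (-3/5 - a/5) = -23/5 - a/5)
Q(Z) = Z**2*(-23/5 - Z/5) (Q(Z) = (-23/5 - Z/5)*Z**2 = Z**2*(-23/5 - Z/5))
c(O) = 256*O**(3/2)*(-23 - 16*sqrt(O))/5 (c(O) = ((16*sqrt(O))**2*(-23 - 16*sqrt(O))/5)*sqrt(O) = ((256*O)*(-23 - 16*sqrt(O))/5)*sqrt(O) = (256*O*(-23 - 16*sqrt(O))/5)*sqrt(O) = 256*O**(3/2)*(-23 - 16*sqrt(O))/5)
1/c(29) = 1/(-170752*sqrt(29)/5 - 4096/5*29**2) = 1/(-170752*sqrt(29)/5 - 4096/5*841) = 1/(-170752*sqrt(29)/5 - 3444736/5) = 1/(-3444736/5 - 170752*sqrt(29)/5)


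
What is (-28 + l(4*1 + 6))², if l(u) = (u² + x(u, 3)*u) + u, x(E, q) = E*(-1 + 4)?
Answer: 145924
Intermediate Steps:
x(E, q) = 3*E (x(E, q) = E*3 = 3*E)
l(u) = u + 4*u² (l(u) = (u² + (3*u)*u) + u = (u² + 3*u²) + u = 4*u² + u = u + 4*u²)
(-28 + l(4*1 + 6))² = (-28 + (4*1 + 6)*(1 + 4*(4*1 + 6)))² = (-28 + (4 + 6)*(1 + 4*(4 + 6)))² = (-28 + 10*(1 + 4*10))² = (-28 + 10*(1 + 40))² = (-28 + 10*41)² = (-28 + 410)² = 382² = 145924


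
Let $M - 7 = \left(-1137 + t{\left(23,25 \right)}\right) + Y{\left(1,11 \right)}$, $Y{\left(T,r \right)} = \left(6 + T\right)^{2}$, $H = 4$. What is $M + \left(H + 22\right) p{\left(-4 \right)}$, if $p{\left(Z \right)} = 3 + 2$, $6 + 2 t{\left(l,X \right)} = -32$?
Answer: $-970$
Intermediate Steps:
$t{\left(l,X \right)} = -19$ ($t{\left(l,X \right)} = -3 + \frac{1}{2} \left(-32\right) = -3 - 16 = -19$)
$p{\left(Z \right)} = 5$
$M = -1100$ ($M = 7 + \left(\left(-1137 - 19\right) + \left(6 + 1\right)^{2}\right) = 7 - \left(1156 - 7^{2}\right) = 7 + \left(-1156 + 49\right) = 7 - 1107 = -1100$)
$M + \left(H + 22\right) p{\left(-4 \right)} = -1100 + \left(4 + 22\right) 5 = -1100 + 26 \cdot 5 = -1100 + 130 = -970$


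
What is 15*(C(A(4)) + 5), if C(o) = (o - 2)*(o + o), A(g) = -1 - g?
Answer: 1125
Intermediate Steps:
C(o) = 2*o*(-2 + o) (C(o) = (-2 + o)*(2*o) = 2*o*(-2 + o))
15*(C(A(4)) + 5) = 15*(2*(-1 - 1*4)*(-2 + (-1 - 1*4)) + 5) = 15*(2*(-1 - 4)*(-2 + (-1 - 4)) + 5) = 15*(2*(-5)*(-2 - 5) + 5) = 15*(2*(-5)*(-7) + 5) = 15*(70 + 5) = 15*75 = 1125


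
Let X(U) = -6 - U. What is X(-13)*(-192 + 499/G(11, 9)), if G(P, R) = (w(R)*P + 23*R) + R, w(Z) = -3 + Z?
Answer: -375515/282 ≈ -1331.6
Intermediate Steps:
G(P, R) = 24*R + P*(-3 + R) (G(P, R) = ((-3 + R)*P + 23*R) + R = (P*(-3 + R) + 23*R) + R = (23*R + P*(-3 + R)) + R = 24*R + P*(-3 + R))
X(-13)*(-192 + 499/G(11, 9)) = (-6 - 1*(-13))*(-192 + 499/(24*9 + 11*(-3 + 9))) = (-6 + 13)*(-192 + 499/(216 + 11*6)) = 7*(-192 + 499/(216 + 66)) = 7*(-192 + 499/282) = 7*(-53645/282) = -375515/282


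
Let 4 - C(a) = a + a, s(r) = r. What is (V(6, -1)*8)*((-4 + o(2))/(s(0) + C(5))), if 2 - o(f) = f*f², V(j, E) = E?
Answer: -40/3 ≈ -13.333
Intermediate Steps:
C(a) = 4 - 2*a (C(a) = 4 - (a + a) = 4 - 2*a)
o(f) = 2 - f³ (o(f) = 2 - f*f² = 2 - f³)
(V(6, -1)*8)*((-4 + o(2))/(s(0) + C(5))) = (-1*8)*((-4 + (2 - 1*2³))/(0 + (4 - 2*5))) = -8*(-4 + (2 - 1*8))/(0 + (4 - 10)) = -8*(-4 + (2 - 8))/(0 - 6) = -8*(-4 - 6)/(-6) = -(-80)*(-1)/6 = -8*5/3 = -40/3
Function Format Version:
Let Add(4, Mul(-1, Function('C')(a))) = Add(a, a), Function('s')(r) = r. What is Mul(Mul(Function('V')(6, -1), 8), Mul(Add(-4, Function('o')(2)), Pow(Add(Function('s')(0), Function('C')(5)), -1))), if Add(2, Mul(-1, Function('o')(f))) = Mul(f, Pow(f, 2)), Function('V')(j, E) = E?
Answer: Rational(-40, 3) ≈ -13.333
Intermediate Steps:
Function('C')(a) = Add(4, Mul(-2, a)) (Function('C')(a) = Add(4, Mul(-1, Add(a, a))) = Add(4, Mul(-1, Mul(2, a))) = Add(4, Mul(-2, a)))
Function('o')(f) = Add(2, Mul(-1, Pow(f, 3))) (Function('o')(f) = Add(2, Mul(-1, Mul(f, Pow(f, 2)))) = Add(2, Mul(-1, Pow(f, 3))))
Mul(Mul(Function('V')(6, -1), 8), Mul(Add(-4, Function('o')(2)), Pow(Add(Function('s')(0), Function('C')(5)), -1))) = Mul(Mul(-1, 8), Mul(Add(-4, Add(2, Mul(-1, Pow(2, 3)))), Pow(Add(0, Add(4, Mul(-2, 5))), -1))) = Mul(-8, Mul(Add(-4, Add(2, Mul(-1, 8))), Pow(Add(0, Add(4, -10)), -1))) = Mul(-8, Mul(Add(-4, Add(2, -8)), Pow(Add(0, -6), -1))) = Mul(-8, Mul(Add(-4, -6), Pow(-6, -1))) = Mul(-8, Mul(-10, Rational(-1, 6))) = Mul(-8, Rational(5, 3)) = Rational(-40, 3)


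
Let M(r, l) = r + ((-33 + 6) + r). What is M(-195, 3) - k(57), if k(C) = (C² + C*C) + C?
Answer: -6972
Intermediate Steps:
M(r, l) = -27 + 2*r (M(r, l) = r + (-27 + r) = -27 + 2*r)
k(C) = C + 2*C² (k(C) = (C² + C²) + C = 2*C² + C = C + 2*C²)
M(-195, 3) - k(57) = (-27 + 2*(-195)) - 57*(1 + 2*57) = (-27 - 390) - 57*(1 + 114) = -417 - 57*115 = -417 - 1*6555 = -417 - 6555 = -6972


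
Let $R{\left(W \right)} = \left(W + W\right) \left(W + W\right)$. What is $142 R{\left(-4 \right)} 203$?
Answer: $1844864$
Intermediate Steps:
$R{\left(W \right)} = 4 W^{2}$ ($R{\left(W \right)} = 2 W 2 W = 4 W^{2}$)
$142 R{\left(-4 \right)} 203 = 142 \cdot 4 \left(-4\right)^{2} \cdot 203 = 142 \cdot 4 \cdot 16 \cdot 203 = 142 \cdot 64 \cdot 203 = 9088 \cdot 203 = 1844864$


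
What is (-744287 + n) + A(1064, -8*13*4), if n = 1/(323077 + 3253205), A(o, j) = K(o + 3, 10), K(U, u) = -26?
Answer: -2661873184265/3576282 ≈ -7.4431e+5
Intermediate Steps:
A(o, j) = -26
n = 1/3576282 ≈ 2.7962e-7
(-744287 + n) + A(1064, -8*13*4) = (-744287 + 1/3576282) - 26 = -2661780200933/3576282 - 26 = -2661873184265/3576282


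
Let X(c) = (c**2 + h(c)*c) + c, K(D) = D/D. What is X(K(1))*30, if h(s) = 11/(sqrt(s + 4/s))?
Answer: 60 + 66*sqrt(5) ≈ 207.58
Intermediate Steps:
h(s) = 11/sqrt(s + 4/s)
K(D) = 1
X(c) = c + c**2 + 11*c/sqrt(c + 4/c) (X(c) = (c**2 + (11/sqrt(c + 4/c))*c) + c = (c**2 + 11*c/sqrt(c + 4/c)) + c = c + c**2 + 11*c/sqrt(c + 4/c))
X(K(1))*30 = (1 + 1**2 + 11*1/sqrt(1 + 4/1))*30 = (1 + 1 + 11*1/sqrt(1 + 4*1))*30 = (1 + 1 + 11*1/sqrt(1 + 4))*30 = (1 + 1 + 11*1/sqrt(5))*30 = (1 + 1 + 11*1*(sqrt(5)/5))*30 = (1 + 1 + 11*sqrt(5)/5)*30 = (2 + 11*sqrt(5)/5)*30 = 60 + 66*sqrt(5)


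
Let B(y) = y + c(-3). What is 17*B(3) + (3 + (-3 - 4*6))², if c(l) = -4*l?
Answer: 831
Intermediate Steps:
B(y) = 12 + y (B(y) = y - 4*(-3) = y + 12 = 12 + y)
17*B(3) + (3 + (-3 - 4*6))² = 17*(12 + 3) + (3 + (-3 - 4*6))² = 17*15 + (3 + (-3 - 24))² = 255 + (3 - 27)² = 255 + (-24)² = 255 + 576 = 831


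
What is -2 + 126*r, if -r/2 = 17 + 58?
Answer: -18902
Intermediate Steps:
r = -150 (r = -2*(17 + 58) = -2*75 = -150)
-2 + 126*r = -2 + 126*(-150) = -2 - 18900 = -18902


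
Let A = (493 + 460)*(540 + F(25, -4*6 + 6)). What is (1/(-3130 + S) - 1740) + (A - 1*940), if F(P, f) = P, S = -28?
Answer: 1691945869/3158 ≈ 5.3577e+5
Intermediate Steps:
A = 538445 (A = (493 + 460)*(540 + 25) = 953*565 = 538445)
(1/(-3130 + S) - 1740) + (A - 1*940) = (1/(-3130 - 28) - 1740) + (538445 - 1*940) = (1/(-3158) - 1740) + (538445 - 940) = (-1/3158 - 1740) + 537505 = -5494921/3158 + 537505 = 1691945869/3158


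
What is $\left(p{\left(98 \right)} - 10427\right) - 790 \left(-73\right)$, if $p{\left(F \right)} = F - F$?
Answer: $47243$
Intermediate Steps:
$p{\left(F \right)} = 0$
$\left(p{\left(98 \right)} - 10427\right) - 790 \left(-73\right) = \left(0 - 10427\right) - 790 \left(-73\right) = -10427 - -57670 = -10427 + 57670 = 47243$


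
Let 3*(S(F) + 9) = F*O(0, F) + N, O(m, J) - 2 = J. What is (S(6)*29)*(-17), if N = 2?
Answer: -11339/3 ≈ -3779.7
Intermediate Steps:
O(m, J) = 2 + J
S(F) = -25/3 + F*(2 + F)/3 (S(F) = -9 + (F*(2 + F) + 2)/3 = -9 + (2 + F*(2 + F))/3 = -9 + (⅔ + F*(2 + F)/3) = -25/3 + F*(2 + F)/3)
(S(6)*29)*(-17) = ((-25/3 + (⅓)*6*(2 + 6))*29)*(-17) = ((-25/3 + (⅓)*6*8)*29)*(-17) = ((-25/3 + 16)*29)*(-17) = ((23/3)*29)*(-17) = (667/3)*(-17) = -11339/3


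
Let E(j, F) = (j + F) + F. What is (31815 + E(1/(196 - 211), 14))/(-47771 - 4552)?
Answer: -477644/784845 ≈ -0.60858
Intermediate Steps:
E(j, F) = j + 2*F (E(j, F) = (F + j) + F = j + 2*F)
(31815 + E(1/(196 - 211), 14))/(-47771 - 4552) = (31815 + (1/(196 - 211) + 2*14))/(-47771 - 4552) = (31815 + (1/(-15) + 28))/(-52323) = (31815 + (-1/15 + 28))*(-1/52323) = (31815 + 419/15)*(-1/52323) = (477644/15)*(-1/52323) = -477644/784845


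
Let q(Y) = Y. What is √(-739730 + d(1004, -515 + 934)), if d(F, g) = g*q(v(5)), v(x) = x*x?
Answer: I*√729255 ≈ 853.96*I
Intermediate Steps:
v(x) = x²
d(F, g) = 25*g (d(F, g) = g*5² = g*25 = 25*g)
√(-739730 + d(1004, -515 + 934)) = √(-739730 + 25*(-515 + 934)) = √(-739730 + 25*419) = √(-739730 + 10475) = √(-729255) = I*√729255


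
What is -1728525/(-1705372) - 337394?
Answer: -575380552043/1705372 ≈ -3.3739e+5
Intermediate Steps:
-1728525/(-1705372) - 337394 = -1728525*(-1/1705372) - 337394 = 1728525/1705372 - 337394 = -575380552043/1705372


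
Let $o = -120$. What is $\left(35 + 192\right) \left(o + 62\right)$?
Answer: $-13166$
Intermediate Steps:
$\left(35 + 192\right) \left(o + 62\right) = \left(35 + 192\right) \left(-120 + 62\right) = 227 \left(-58\right) = -13166$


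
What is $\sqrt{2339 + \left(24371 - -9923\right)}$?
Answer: $\sqrt{36633} \approx 191.4$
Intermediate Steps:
$\sqrt{2339 + \left(24371 - -9923\right)} = \sqrt{2339 + \left(24371 + 9923\right)} = \sqrt{2339 + 34294} = \sqrt{36633}$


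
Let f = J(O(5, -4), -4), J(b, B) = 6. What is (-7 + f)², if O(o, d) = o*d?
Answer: 1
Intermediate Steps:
O(o, d) = d*o
f = 6
(-7 + f)² = (-7 + 6)² = (-1)² = 1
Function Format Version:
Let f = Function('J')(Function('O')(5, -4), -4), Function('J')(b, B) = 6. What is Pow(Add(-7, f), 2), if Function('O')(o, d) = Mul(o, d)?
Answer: 1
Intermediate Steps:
Function('O')(o, d) = Mul(d, o)
f = 6
Pow(Add(-7, f), 2) = Pow(Add(-7, 6), 2) = Pow(-1, 2) = 1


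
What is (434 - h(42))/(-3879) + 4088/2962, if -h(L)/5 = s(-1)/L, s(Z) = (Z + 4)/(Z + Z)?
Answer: 68004407/53618124 ≈ 1.2683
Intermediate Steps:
s(Z) = (4 + Z)/(2*Z) (s(Z) = (4 + Z)/((2*Z)) = (4 + Z)*(1/(2*Z)) = (4 + Z)/(2*Z))
h(L) = 15/(2*L) (h(L) = -5*(½)*(4 - 1)/(-1)/L = -5*(½)*(-1)*3/L = -(-15)/(2*L) = 15/(2*L))
(434 - h(42))/(-3879) + 4088/2962 = (434 - 15/(2*42))/(-3879) + 4088/2962 = (434 - 15/(2*42))*(-1/3879) + 4088*(1/2962) = (434 - 1*5/28)*(-1/3879) + 2044/1481 = (434 - 5/28)*(-1/3879) + 2044/1481 = (12147/28)*(-1/3879) + 2044/1481 = -4049/36204 + 2044/1481 = 68004407/53618124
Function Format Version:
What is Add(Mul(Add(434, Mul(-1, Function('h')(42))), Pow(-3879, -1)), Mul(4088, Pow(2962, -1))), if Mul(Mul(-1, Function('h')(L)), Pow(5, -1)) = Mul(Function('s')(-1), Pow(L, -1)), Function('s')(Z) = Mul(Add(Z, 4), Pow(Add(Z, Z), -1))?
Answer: Rational(68004407, 53618124) ≈ 1.2683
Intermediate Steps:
Function('s')(Z) = Mul(Rational(1, 2), Pow(Z, -1), Add(4, Z)) (Function('s')(Z) = Mul(Add(4, Z), Pow(Mul(2, Z), -1)) = Mul(Add(4, Z), Mul(Rational(1, 2), Pow(Z, -1))) = Mul(Rational(1, 2), Pow(Z, -1), Add(4, Z)))
Function('h')(L) = Mul(Rational(15, 2), Pow(L, -1)) (Function('h')(L) = Mul(-5, Mul(Mul(Rational(1, 2), Pow(-1, -1), Add(4, -1)), Pow(L, -1))) = Mul(-5, Mul(Mul(Rational(1, 2), -1, 3), Pow(L, -1))) = Mul(-5, Mul(Rational(-3, 2), Pow(L, -1))) = Mul(Rational(15, 2), Pow(L, -1)))
Add(Mul(Add(434, Mul(-1, Function('h')(42))), Pow(-3879, -1)), Mul(4088, Pow(2962, -1))) = Add(Mul(Add(434, Mul(-1, Mul(Rational(15, 2), Pow(42, -1)))), Pow(-3879, -1)), Mul(4088, Pow(2962, -1))) = Add(Mul(Add(434, Mul(-1, Mul(Rational(15, 2), Rational(1, 42)))), Rational(-1, 3879)), Mul(4088, Rational(1, 2962))) = Add(Mul(Add(434, Mul(-1, Rational(5, 28))), Rational(-1, 3879)), Rational(2044, 1481)) = Add(Mul(Add(434, Rational(-5, 28)), Rational(-1, 3879)), Rational(2044, 1481)) = Add(Mul(Rational(12147, 28), Rational(-1, 3879)), Rational(2044, 1481)) = Add(Rational(-4049, 36204), Rational(2044, 1481)) = Rational(68004407, 53618124)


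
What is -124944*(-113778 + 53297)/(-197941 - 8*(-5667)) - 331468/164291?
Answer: -1241554636946764/25071628055 ≈ -49520.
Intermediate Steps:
-124944*(-113778 + 53297)/(-197941 - 8*(-5667)) - 331468/164291 = -124944*(-60481/(-197941 + 45336)) - 331468*1/164291 = -124944/((-152605*(-1/60481))) - 331468/164291 = -124944/152605/60481 - 331468/164291 = -124944*60481/152605 - 331468/164291 = -7556738064/152605 - 331468/164291 = -1241554636946764/25071628055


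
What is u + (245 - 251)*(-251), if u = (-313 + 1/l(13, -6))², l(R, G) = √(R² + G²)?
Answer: 20392376/205 - 626*√205/205 ≈ 99431.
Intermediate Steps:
l(R, G) = √(G² + R²)
u = (-313 + √205/205)² (u = (-313 + 1/(√((-6)² + 13²)))² = (-313 + 1/(√(36 + 169)))² = (-313 + 1/(√205))² = (-313 + √205/205)² ≈ 97925.)
u + (245 - 251)*(-251) = (20083646/205 - 626*√205/205) + (245 - 251)*(-251) = (20083646/205 - 626*√205/205) - 6*(-251) = (20083646/205 - 626*√205/205) + 1506 = 20392376/205 - 626*√205/205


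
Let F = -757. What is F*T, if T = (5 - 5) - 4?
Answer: 3028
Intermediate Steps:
T = -4 (T = 0 - 4 = -4)
F*T = -757*(-4) = 3028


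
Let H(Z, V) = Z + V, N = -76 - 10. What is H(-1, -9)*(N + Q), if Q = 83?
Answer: 30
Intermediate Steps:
N = -86
H(Z, V) = V + Z
H(-1, -9)*(N + Q) = (-9 - 1)*(-86 + 83) = -10*(-3) = 30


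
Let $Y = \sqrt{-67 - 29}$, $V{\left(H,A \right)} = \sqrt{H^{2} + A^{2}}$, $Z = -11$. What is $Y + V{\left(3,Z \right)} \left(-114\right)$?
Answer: $- 114 \sqrt{130} + 4 i \sqrt{6} \approx -1299.8 + 9.798 i$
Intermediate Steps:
$V{\left(H,A \right)} = \sqrt{A^{2} + H^{2}}$
$Y = 4 i \sqrt{6}$ ($Y = \sqrt{-96} = 4 i \sqrt{6} \approx 9.798 i$)
$Y + V{\left(3,Z \right)} \left(-114\right) = 4 i \sqrt{6} + \sqrt{\left(-11\right)^{2} + 3^{2}} \left(-114\right) = 4 i \sqrt{6} + \sqrt{121 + 9} \left(-114\right) = 4 i \sqrt{6} + \sqrt{130} \left(-114\right) = 4 i \sqrt{6} - 114 \sqrt{130} = - 114 \sqrt{130} + 4 i \sqrt{6}$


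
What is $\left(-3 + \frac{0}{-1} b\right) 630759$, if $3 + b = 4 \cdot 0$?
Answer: $-1892277$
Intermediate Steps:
$b = -3$ ($b = -3 + 4 \cdot 0 = -3 + 0 = -3$)
$\left(-3 + \frac{0}{-1} b\right) 630759 = \left(-3 + \frac{0}{-1} \left(-3\right)\right) 630759 = \left(-3 + 0 \left(-1\right) \left(-3\right)\right) 630759 = \left(-3 + 0 \left(-3\right)\right) 630759 = \left(-3 + 0\right) 630759 = \left(-3\right) 630759 = -1892277$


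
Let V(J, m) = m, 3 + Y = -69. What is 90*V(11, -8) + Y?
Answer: -792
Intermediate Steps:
Y = -72 (Y = -3 - 69 = -72)
90*V(11, -8) + Y = 90*(-8) - 72 = -720 - 72 = -792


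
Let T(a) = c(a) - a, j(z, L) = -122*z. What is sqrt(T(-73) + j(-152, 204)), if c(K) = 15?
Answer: 2*sqrt(4658) ≈ 136.50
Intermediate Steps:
T(a) = 15 - a
sqrt(T(-73) + j(-152, 204)) = sqrt((15 - 1*(-73)) - 122*(-152)) = sqrt((15 + 73) + 18544) = sqrt(88 + 18544) = sqrt(18632) = 2*sqrt(4658)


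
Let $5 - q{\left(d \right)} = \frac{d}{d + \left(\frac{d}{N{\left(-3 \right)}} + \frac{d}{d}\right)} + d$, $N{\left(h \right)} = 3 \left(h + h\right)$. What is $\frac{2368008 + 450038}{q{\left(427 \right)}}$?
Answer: $- \frac{10253460371}{1539290} \approx -6661.2$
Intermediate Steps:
$N{\left(h \right)} = 6 h$ ($N{\left(h \right)} = 3 \cdot 2 h = 6 h$)
$q{\left(d \right)} = 5 - d - \frac{d}{1 + \frac{17 d}{18}}$ ($q{\left(d \right)} = 5 - \left(\frac{d}{d + \left(\frac{d}{6 \left(-3\right)} + \frac{d}{d}\right)} + d\right) = 5 - \left(\frac{d}{d + \left(\frac{d}{-18} + 1\right)} + d\right) = 5 - \left(\frac{d}{d + \left(d \left(- \frac{1}{18}\right) + 1\right)} + d\right) = 5 - \left(\frac{d}{d - \left(-1 + \frac{d}{18}\right)} + d\right) = 5 - \left(\frac{d}{1 + \frac{17 d}{18}} + d\right) = 5 - \left(d + \frac{d}{1 + \frac{17 d}{18}}\right) = 5 - d - \frac{d}{1 + \frac{17 d}{18}}$)
$\frac{2368008 + 450038}{q{\left(427 \right)}} = \frac{2368008 + 450038}{\frac{1}{18 + 17 \cdot 427} \left(90 - 17 \cdot 427^{2} + 49 \cdot 427\right)} = \frac{2818046}{\frac{1}{18 + 7259} \left(90 - 3099593 + 20923\right)} = \frac{2818046}{\frac{1}{7277} \left(90 - 3099593 + 20923\right)} = \frac{2818046}{\frac{1}{7277} \left(-3078580\right)} = \frac{2818046}{- \frac{3078580}{7277}} = 2818046 \left(- \frac{7277}{3078580}\right) = - \frac{10253460371}{1539290}$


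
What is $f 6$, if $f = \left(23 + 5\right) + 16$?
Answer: $264$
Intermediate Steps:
$f = 44$ ($f = 28 + 16 = 44$)
$f 6 = 44 \cdot 6 = 264$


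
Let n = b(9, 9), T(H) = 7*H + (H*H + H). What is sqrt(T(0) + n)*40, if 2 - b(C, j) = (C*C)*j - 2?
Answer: 200*I*sqrt(29) ≈ 1077.0*I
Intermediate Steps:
T(H) = H**2 + 8*H (T(H) = 7*H + (H**2 + H) = 7*H + (H + H**2) = H**2 + 8*H)
b(C, j) = 4 - j*C**2 (b(C, j) = 2 - ((C*C)*j - 2) = 2 - (C**2*j - 2) = 2 - (j*C**2 - 2) = 2 - (-2 + j*C**2) = 2 + (2 - j*C**2) = 4 - j*C**2)
n = -725 (n = 4 - 1*9*9**2 = 4 - 1*9*81 = 4 - 729 = -725)
sqrt(T(0) + n)*40 = sqrt(0*(8 + 0) - 725)*40 = sqrt(0*8 - 725)*40 = sqrt(0 - 725)*40 = sqrt(-725)*40 = (5*I*sqrt(29))*40 = 200*I*sqrt(29)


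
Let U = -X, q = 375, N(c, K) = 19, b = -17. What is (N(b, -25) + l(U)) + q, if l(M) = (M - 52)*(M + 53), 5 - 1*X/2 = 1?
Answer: -2306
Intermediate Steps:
X = 8 (X = 10 - 2*1 = 10 - 2 = 8)
U = -8 (U = -1*8 = -8)
l(M) = (-52 + M)*(53 + M)
(N(b, -25) + l(U)) + q = (19 + (-2756 - 8 + (-8)²)) + 375 = (19 + (-2756 - 8 + 64)) + 375 = (19 - 2700) + 375 = -2681 + 375 = -2306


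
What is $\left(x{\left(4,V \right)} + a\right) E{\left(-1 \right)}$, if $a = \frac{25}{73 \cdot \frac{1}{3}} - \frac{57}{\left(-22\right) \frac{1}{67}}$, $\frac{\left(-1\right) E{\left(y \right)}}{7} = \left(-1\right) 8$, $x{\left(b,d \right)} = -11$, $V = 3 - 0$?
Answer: $\frac{7357588}{803} \approx 9162.6$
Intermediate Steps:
$V = 3$ ($V = 3 + 0 = 3$)
$E{\left(y \right)} = 56$ ($E{\left(y \right)} = - 7 \left(\left(-1\right) 8\right) = \left(-7\right) \left(-8\right) = 56$)
$a = \frac{280437}{1606}$ ($a = \frac{25}{73 \cdot \frac{1}{3}} - \frac{57}{\left(-22\right) \frac{1}{67}} = \frac{25}{\frac{73}{3}} - \frac{57}{- \frac{22}{67}} = 25 \cdot \frac{3}{73} - - \frac{3819}{22} = \frac{75}{73} + \frac{3819}{22} = \frac{280437}{1606} \approx 174.62$)
$\left(x{\left(4,V \right)} + a\right) E{\left(-1 \right)} = \left(-11 + \frac{280437}{1606}\right) 56 = \frac{262771}{1606} \cdot 56 = \frac{7357588}{803}$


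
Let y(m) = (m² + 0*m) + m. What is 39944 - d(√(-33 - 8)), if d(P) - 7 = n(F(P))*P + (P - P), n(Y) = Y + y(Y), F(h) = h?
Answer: 40019 + 41*I*√41 ≈ 40019.0 + 262.53*I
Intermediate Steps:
y(m) = m + m² (y(m) = (m² + 0) + m = m² + m = m + m²)
n(Y) = Y + Y*(1 + Y)
d(P) = 7 + P²*(2 + P) (d(P) = 7 + ((P*(2 + P))*P + (P - P)) = 7 + (P²*(2 + P) + 0) = 7 + P²*(2 + P))
39944 - d(√(-33 - 8)) = 39944 - (7 + (√(-33 - 8))²*(2 + √(-33 - 8))) = 39944 - (7 + (√(-41))²*(2 + √(-41))) = 39944 - (7 + (I*√41)²*(2 + I*√41)) = 39944 - (7 - 41*(2 + I*√41)) = 39944 - (7 + (-82 - 41*I*√41)) = 39944 - (-75 - 41*I*√41) = 39944 + (75 + 41*I*√41) = 40019 + 41*I*√41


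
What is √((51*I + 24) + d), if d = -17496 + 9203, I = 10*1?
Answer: I*√7759 ≈ 88.085*I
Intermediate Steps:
I = 10
d = -8293
√((51*I + 24) + d) = √((51*10 + 24) - 8293) = √((510 + 24) - 8293) = √(534 - 8293) = √(-7759) = I*√7759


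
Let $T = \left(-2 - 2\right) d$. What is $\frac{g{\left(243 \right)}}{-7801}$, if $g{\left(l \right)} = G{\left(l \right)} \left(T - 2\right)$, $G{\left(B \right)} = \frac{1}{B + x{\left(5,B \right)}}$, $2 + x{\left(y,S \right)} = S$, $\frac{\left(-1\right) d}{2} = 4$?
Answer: $- \frac{15}{1887842} \approx -7.9456 \cdot 10^{-6}$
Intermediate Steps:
$d = -8$ ($d = \left(-2\right) 4 = -8$)
$x{\left(y,S \right)} = -2 + S$
$G{\left(B \right)} = \frac{1}{-2 + 2 B}$ ($G{\left(B \right)} = \frac{1}{B + \left(-2 + B\right)} = \frac{1}{-2 + 2 B}$)
$T = 32$ ($T = \left(-2 - 2\right) \left(-8\right) = \left(-4\right) \left(-8\right) = 32$)
$g{\left(l \right)} = \frac{15}{-1 + l}$ ($g{\left(l \right)} = \frac{1}{2 \left(-1 + l\right)} \left(32 - 2\right) = \frac{1}{2 \left(-1 + l\right)} 30 = \frac{15}{-1 + l}$)
$\frac{g{\left(243 \right)}}{-7801} = \frac{15 \frac{1}{-1 + 243}}{-7801} = \frac{15}{242} \left(- \frac{1}{7801}\right) = - \frac{15}{1887842}$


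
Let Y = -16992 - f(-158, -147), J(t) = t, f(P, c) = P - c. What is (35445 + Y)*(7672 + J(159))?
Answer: 144591584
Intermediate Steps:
Y = -16981 (Y = -16992 - (-158 - 1*(-147)) = -16992 - (-158 + 147) = -16992 - 1*(-11) = -16992 + 11 = -16981)
(35445 + Y)*(7672 + J(159)) = (35445 - 16981)*(7672 + 159) = 18464*7831 = 144591584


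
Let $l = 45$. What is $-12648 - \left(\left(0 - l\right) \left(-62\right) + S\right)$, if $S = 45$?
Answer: $-15483$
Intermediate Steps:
$-12648 - \left(\left(0 - l\right) \left(-62\right) + S\right) = -12648 - \left(\left(0 - 45\right) \left(-62\right) + 45\right) = -12648 - \left(\left(-45\right) \left(-62\right) + 45\right) = -12648 - \left(2790 + 45\right) = -12648 - 2835 = -15483$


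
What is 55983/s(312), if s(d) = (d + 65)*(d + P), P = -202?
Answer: 55983/41470 ≈ 1.3500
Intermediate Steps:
s(d) = (-202 + d)*(65 + d) (s(d) = (d + 65)*(d - 202) = (65 + d)*(-202 + d) = (-202 + d)*(65 + d))
55983/s(312) = 55983/(-13130 + 312² - 137*312) = 55983/(-13130 + 97344 - 42744) = 55983/41470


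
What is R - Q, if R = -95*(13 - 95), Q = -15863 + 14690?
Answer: 8963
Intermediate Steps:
Q = -1173
R = 7790 (R = -95*(-82) = 7790)
R - Q = 7790 - 1*(-1173) = 7790 + 1173 = 8963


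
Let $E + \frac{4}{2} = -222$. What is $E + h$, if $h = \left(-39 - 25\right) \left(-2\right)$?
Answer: $-96$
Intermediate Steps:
$E = -224$ ($E = -2 - 222 = -224$)
$h = 128$ ($h = \left(-39 - 25\right) \left(-2\right) = \left(-64\right) \left(-2\right) = 128$)
$E + h = -224 + 128 = -96$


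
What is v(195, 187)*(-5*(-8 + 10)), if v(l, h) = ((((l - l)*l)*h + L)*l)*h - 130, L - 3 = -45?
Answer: 15316600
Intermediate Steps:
L = -42 (L = 3 - 45 = -42)
v(l, h) = -130 - 42*h*l (v(l, h) = ((((l - l)*l)*h - 42)*l)*h - 130 = (((0*l)*h - 42)*l)*h - 130 = ((0*h - 42)*l)*h - 130 = ((0 - 42)*l)*h - 130 = (-42*l)*h - 130 = -42*h*l - 130 = -130 - 42*h*l)
v(195, 187)*(-5*(-8 + 10)) = (-130 - 42*187*195)*(-5*(-8 + 10)) = (-130 - 1531530)*(-5*2) = -1531660*(-10) = 15316600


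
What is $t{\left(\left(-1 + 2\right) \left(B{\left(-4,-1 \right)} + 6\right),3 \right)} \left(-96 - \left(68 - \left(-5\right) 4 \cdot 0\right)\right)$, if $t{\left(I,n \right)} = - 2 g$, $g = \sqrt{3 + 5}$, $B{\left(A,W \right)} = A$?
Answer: $656 \sqrt{2} \approx 927.72$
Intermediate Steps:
$g = 2 \sqrt{2}$ ($g = \sqrt{8} = 2 \sqrt{2} \approx 2.8284$)
$t{\left(I,n \right)} = - 4 \sqrt{2}$ ($t{\left(I,n \right)} = - 2 \cdot 2 \sqrt{2} = - 4 \sqrt{2}$)
$t{\left(\left(-1 + 2\right) \left(B{\left(-4,-1 \right)} + 6\right),3 \right)} \left(-96 - \left(68 - \left(-5\right) 4 \cdot 0\right)\right) = - 4 \sqrt{2} \left(-96 - \left(68 - \left(-5\right) 4 \cdot 0\right)\right) = - 4 \sqrt{2} \left(-96 - 68\right) = - 4 \sqrt{2} \left(-164\right) = 656 \sqrt{2}$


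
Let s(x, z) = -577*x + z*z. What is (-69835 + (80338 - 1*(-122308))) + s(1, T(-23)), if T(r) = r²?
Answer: 412075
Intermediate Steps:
s(x, z) = z² - 577*x (s(x, z) = -577*x + z² = z² - 577*x)
(-69835 + (80338 - 1*(-122308))) + s(1, T(-23)) = (-69835 + (80338 - 1*(-122308))) + (((-23)²)² - 577*1) = (-69835 + (80338 + 122308)) + (529² - 577) = (-69835 + 202646) + (279841 - 577) = 132811 + 279264 = 412075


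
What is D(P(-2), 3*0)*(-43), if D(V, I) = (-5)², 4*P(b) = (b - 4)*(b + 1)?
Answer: -1075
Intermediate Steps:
P(b) = (1 + b)*(-4 + b)/4 (P(b) = ((b - 4)*(b + 1))/4 = ((-4 + b)*(1 + b))/4 = ((1 + b)*(-4 + b))/4 = (1 + b)*(-4 + b)/4)
D(V, I) = 25
D(P(-2), 3*0)*(-43) = 25*(-43) = -1075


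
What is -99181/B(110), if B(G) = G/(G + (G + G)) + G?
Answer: -297543/331 ≈ -898.92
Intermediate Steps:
B(G) = ⅓ + G (B(G) = G/(G + 2*G) + G = G/((3*G)) + G = (1/(3*G))*G + G = ⅓ + G)
-99181/B(110) = -99181/(⅓ + 110) = -99181/331/3 = -99181*3/331 = -297543/331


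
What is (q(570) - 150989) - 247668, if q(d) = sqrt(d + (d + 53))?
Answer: -398657 + sqrt(1193) ≈ -3.9862e+5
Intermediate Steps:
q(d) = sqrt(53 + 2*d) (q(d) = sqrt(d + (53 + d)) = sqrt(53 + 2*d))
(q(570) - 150989) - 247668 = (sqrt(53 + 2*570) - 150989) - 247668 = (sqrt(53 + 1140) - 150989) - 247668 = (sqrt(1193) - 150989) - 247668 = (-150989 + sqrt(1193)) - 247668 = -398657 + sqrt(1193)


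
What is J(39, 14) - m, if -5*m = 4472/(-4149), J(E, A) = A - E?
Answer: -523097/20745 ≈ -25.216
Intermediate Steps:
m = 4472/20745 (m = -4472/(5*(-4149)) = -4472*(-1)/(5*4149) = -⅕*(-4472/4149) = 4472/20745 ≈ 0.21557)
J(39, 14) - m = (14 - 1*39) - 1*4472/20745 = (14 - 39) - 4472/20745 = -25 - 4472/20745 = -523097/20745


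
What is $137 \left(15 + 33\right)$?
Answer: $6576$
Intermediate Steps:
$137 \left(15 + 33\right) = 137 \cdot 48 = 6576$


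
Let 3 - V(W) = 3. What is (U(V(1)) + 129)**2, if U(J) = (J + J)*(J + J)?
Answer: 16641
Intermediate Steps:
V(W) = 0 (V(W) = 3 - 1*3 = 3 - 3 = 0)
U(J) = 4*J**2 (U(J) = (2*J)*(2*J) = 4*J**2)
(U(V(1)) + 129)**2 = (4*0**2 + 129)**2 = (4*0 + 129)**2 = (0 + 129)**2 = 129**2 = 16641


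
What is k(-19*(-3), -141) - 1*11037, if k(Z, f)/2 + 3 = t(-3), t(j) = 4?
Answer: -11035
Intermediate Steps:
k(Z, f) = 2 (k(Z, f) = -6 + 2*4 = -6 + 8 = 2)
k(-19*(-3), -141) - 1*11037 = 2 - 1*11037 = 2 - 11037 = -11035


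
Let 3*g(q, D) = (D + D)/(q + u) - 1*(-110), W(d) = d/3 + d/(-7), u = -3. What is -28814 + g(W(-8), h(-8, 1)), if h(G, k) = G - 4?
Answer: -8201036/285 ≈ -28776.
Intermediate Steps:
W(d) = 4*d/21 (W(d) = d*(1/3) + d*(-1/7) = d/3 - d/7 = 4*d/21)
h(G, k) = -4 + G
g(q, D) = 110/3 + 2*D/(3*(-3 + q)) (g(q, D) = ((D + D)/(q - 3) - 1*(-110))/3 = ((2*D)/(-3 + q) + 110)/3 = (2*D/(-3 + q) + 110)/3 = (110 + 2*D/(-3 + q))/3 = 110/3 + 2*D/(3*(-3 + q)))
-28814 + g(W(-8), h(-8, 1)) = -28814 + 2*(-165 + (-4 - 8) + 55*((4/21)*(-8)))/(3*(-3 + (4/21)*(-8))) = -28814 + 2*(-165 - 12 + 55*(-32/21))/(3*(-3 - 32/21)) = -28814 + 2*(-165 - 12 - 1760/21)/(3*(-95/21)) = -28814 + (2/3)*(-21/95)*(-5477/21) = -28814 + 10954/285 = -8201036/285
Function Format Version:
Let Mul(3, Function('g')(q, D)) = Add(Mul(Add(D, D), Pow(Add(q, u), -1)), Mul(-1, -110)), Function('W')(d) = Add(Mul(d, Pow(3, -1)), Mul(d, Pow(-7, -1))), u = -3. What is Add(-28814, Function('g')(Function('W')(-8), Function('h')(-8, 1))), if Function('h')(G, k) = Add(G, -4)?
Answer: Rational(-8201036, 285) ≈ -28776.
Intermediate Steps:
Function('W')(d) = Mul(Rational(4, 21), d) (Function('W')(d) = Add(Mul(d, Rational(1, 3)), Mul(d, Rational(-1, 7))) = Add(Mul(Rational(1, 3), d), Mul(Rational(-1, 7), d)) = Mul(Rational(4, 21), d))
Function('h')(G, k) = Add(-4, G)
Function('g')(q, D) = Add(Rational(110, 3), Mul(Rational(2, 3), D, Pow(Add(-3, q), -1))) (Function('g')(q, D) = Mul(Rational(1, 3), Add(Mul(Add(D, D), Pow(Add(q, -3), -1)), Mul(-1, -110))) = Mul(Rational(1, 3), Add(Mul(Mul(2, D), Pow(Add(-3, q), -1)), 110)) = Mul(Rational(1, 3), Add(Mul(2, D, Pow(Add(-3, q), -1)), 110)) = Mul(Rational(1, 3), Add(110, Mul(2, D, Pow(Add(-3, q), -1)))) = Add(Rational(110, 3), Mul(Rational(2, 3), D, Pow(Add(-3, q), -1))))
Add(-28814, Function('g')(Function('W')(-8), Function('h')(-8, 1))) = Add(-28814, Mul(Rational(2, 3), Pow(Add(-3, Mul(Rational(4, 21), -8)), -1), Add(-165, Add(-4, -8), Mul(55, Mul(Rational(4, 21), -8))))) = Add(-28814, Mul(Rational(2, 3), Pow(Add(-3, Rational(-32, 21)), -1), Add(-165, -12, Mul(55, Rational(-32, 21))))) = Add(-28814, Mul(Rational(2, 3), Pow(Rational(-95, 21), -1), Add(-165, -12, Rational(-1760, 21)))) = Add(-28814, Mul(Rational(2, 3), Rational(-21, 95), Rational(-5477, 21))) = Add(-28814, Rational(10954, 285)) = Rational(-8201036, 285)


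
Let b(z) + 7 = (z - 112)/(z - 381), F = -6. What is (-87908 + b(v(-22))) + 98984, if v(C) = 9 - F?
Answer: 4051351/366 ≈ 11069.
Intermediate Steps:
v(C) = 15 (v(C) = 9 - 1*(-6) = 9 + 6 = 15)
b(z) = -7 + (-112 + z)/(-381 + z) (b(z) = -7 + (z - 112)/(z - 381) = -7 + (-112 + z)/(-381 + z))
(-87908 + b(v(-22))) + 98984 = (-87908 + (2555 - 6*15)/(-381 + 15)) + 98984 = (-87908 + (2555 - 90)/(-366)) + 98984 = (-87908 - 1/366*2465) + 98984 = (-87908 - 2465/366) + 98984 = -32176793/366 + 98984 = 4051351/366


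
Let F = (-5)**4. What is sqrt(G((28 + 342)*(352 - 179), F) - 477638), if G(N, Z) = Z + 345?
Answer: 2*I*sqrt(119167) ≈ 690.41*I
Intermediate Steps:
F = 625
G(N, Z) = 345 + Z
sqrt(G((28 + 342)*(352 - 179), F) - 477638) = sqrt((345 + 625) - 477638) = sqrt(970 - 477638) = sqrt(-476668) = 2*I*sqrt(119167)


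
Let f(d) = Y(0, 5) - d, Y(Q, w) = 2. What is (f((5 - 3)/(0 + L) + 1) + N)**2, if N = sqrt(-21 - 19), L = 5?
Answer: -991/25 + 12*I*sqrt(10)/5 ≈ -39.64 + 7.5895*I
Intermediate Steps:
f(d) = 2 - d
N = 2*I*sqrt(10) (N = sqrt(-40) = 2*I*sqrt(10) ≈ 6.3246*I)
(f((5 - 3)/(0 + L) + 1) + N)**2 = ((2 - ((5 - 3)/(0 + 5) + 1)) + 2*I*sqrt(10))**2 = ((2 - (2/5 + 1)) + 2*I*sqrt(10))**2 = ((2 - 1*7/5) + 2*I*sqrt(10))**2 = ((2 - 7/5) + 2*I*sqrt(10))**2 = (3/5 + 2*I*sqrt(10))**2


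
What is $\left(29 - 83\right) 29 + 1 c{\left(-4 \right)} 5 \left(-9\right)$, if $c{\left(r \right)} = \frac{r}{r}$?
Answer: $-1611$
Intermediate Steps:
$c{\left(r \right)} = 1$
$\left(29 - 83\right) 29 + 1 c{\left(-4 \right)} 5 \left(-9\right) = \left(29 - 83\right) 29 + 1 \cdot 1 \cdot 5 \left(-9\right) = \left(-54\right) 29 + 1 \cdot 5 \left(-9\right) = -1566 + 5 \left(-9\right) = -1566 - 45 = -1611$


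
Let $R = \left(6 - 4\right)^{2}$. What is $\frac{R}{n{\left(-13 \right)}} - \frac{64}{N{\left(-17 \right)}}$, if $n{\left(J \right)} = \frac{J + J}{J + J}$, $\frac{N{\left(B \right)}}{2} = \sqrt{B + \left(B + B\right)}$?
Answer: $4 + \frac{32 i \sqrt{51}}{51} \approx 4.0 + 4.4809 i$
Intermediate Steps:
$N{\left(B \right)} = 2 \sqrt{3} \sqrt{B}$ ($N{\left(B \right)} = 2 \sqrt{B + \left(B + B\right)} = 2 \sqrt{B + 2 B} = 2 \sqrt{3 B} = 2 \sqrt{3} \sqrt{B}$)
$R = 4$ ($R = 2^{2} = 4$)
$n{\left(J \right)} = 1$ ($n{\left(J \right)} = \frac{2 J}{2 J} = 2 J \frac{1}{2 J} = 1$)
$\frac{R}{n{\left(-13 \right)}} - \frac{64}{N{\left(-17 \right)}} = \frac{4}{1} - \frac{64}{2 \sqrt{3} \sqrt{-17}} = 4 \cdot 1 - \frac{64}{2 \sqrt{3} i \sqrt{17}} = 4 - \frac{64}{2 i \sqrt{51}} = 4 - 64 \left(- \frac{i \sqrt{51}}{102}\right) = 4 + \frac{32 i \sqrt{51}}{51}$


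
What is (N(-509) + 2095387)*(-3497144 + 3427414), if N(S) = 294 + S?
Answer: -146096343560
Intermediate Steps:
(N(-509) + 2095387)*(-3497144 + 3427414) = ((294 - 509) + 2095387)*(-3497144 + 3427414) = (-215 + 2095387)*(-69730) = 2095172*(-69730) = -146096343560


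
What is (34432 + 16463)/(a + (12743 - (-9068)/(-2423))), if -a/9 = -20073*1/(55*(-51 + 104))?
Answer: 359473675275/90415681126 ≈ 3.9758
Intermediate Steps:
a = 180657/2915 (a = -(-180657)/((-51 + 104)*55) = -(-180657)/(53*55) = -(-180657)/2915 = -9*(-20073/2915) = 180657/2915 ≈ 61.975)
(34432 + 16463)/(a + (12743 - (-9068)/(-2423))) = (34432 + 16463)/(180657/2915 + (12743 - (-9068)/(-2423))) = 50895/(180657/2915 + (12743 - (-9068)*(-1)/2423)) = 50895/(180657/2915 + (12743 - 1*9068/2423)) = 50895/(180657/2915 + (12743 - 9068/2423)) = 50895/(180657/2915 + 30867221/2423) = 50895/(90415681126/7063045) = 50895*(7063045/90415681126) = 359473675275/90415681126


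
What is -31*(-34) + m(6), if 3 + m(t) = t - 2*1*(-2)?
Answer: 1061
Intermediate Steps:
m(t) = 1 + t (m(t) = -3 + (t - 2*1*(-2)) = -3 + (t - 2*(-2)) = -3 + (t + 4) = -3 + (4 + t) = 1 + t)
-31*(-34) + m(6) = -31*(-34) + (1 + 6) = 1054 + 7 = 1061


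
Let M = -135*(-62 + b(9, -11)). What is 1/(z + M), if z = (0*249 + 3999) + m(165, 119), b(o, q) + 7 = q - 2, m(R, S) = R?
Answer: 1/15234 ≈ 6.5643e-5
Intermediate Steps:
b(o, q) = -9 + q (b(o, q) = -7 + (q - 2) = -7 + (-2 + q) = -9 + q)
M = 11070 (M = -135*(-62 + (-9 - 11)) = -135*(-62 - 20) = -135*(-82) = 11070)
z = 4164 (z = (0*249 + 3999) + 165 = (0 + 3999) + 165 = 3999 + 165 = 4164)
1/(z + M) = 1/(4164 + 11070) = 1/15234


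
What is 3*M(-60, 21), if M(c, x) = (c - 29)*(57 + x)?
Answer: -20826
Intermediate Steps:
M(c, x) = (-29 + c)*(57 + x)
3*M(-60, 21) = 3*(-1653 - 29*21 + 57*(-60) - 60*21) = 3*(-1653 - 609 - 3420 - 1260) = 3*(-6942) = -20826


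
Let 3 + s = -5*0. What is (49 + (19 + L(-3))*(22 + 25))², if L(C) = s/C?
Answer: 978121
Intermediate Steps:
s = -3 (s = -3 - 5*0 = -3 + 0 = -3)
L(C) = -3/C
(49 + (19 + L(-3))*(22 + 25))² = (49 + (19 - 3/(-3))*(22 + 25))² = (49 + (19 - 3*(-⅓))*47)² = (49 + (19 + 1)*47)² = (49 + 20*47)² = (49 + 940)² = 989² = 978121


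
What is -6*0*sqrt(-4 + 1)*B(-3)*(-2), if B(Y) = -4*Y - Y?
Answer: 0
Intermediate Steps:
B(Y) = -5*Y
-6*0*sqrt(-4 + 1)*B(-3)*(-2) = -6*0*sqrt(-4 + 1)*(-5*(-3))*(-2) = -6*0*sqrt(-3)*15*(-2) = -6*0*(I*sqrt(3))*15*(-2) = -0*15*(-2) = -6*0*(-2) = 0*(-2) = 0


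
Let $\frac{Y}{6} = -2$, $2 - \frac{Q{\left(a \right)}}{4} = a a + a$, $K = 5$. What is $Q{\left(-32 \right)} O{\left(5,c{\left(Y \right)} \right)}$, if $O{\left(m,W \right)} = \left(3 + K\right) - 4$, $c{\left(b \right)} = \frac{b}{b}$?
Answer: $-15840$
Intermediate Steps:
$Q{\left(a \right)} = 8 - 4 a - 4 a^{2}$ ($Q{\left(a \right)} = 8 - 4 \left(a a + a\right) = 8 - 4 \left(a^{2} + a\right) = 8 - 4 \left(a + a^{2}\right) = 8 - \left(4 a + 4 a^{2}\right) = 8 - 4 a - 4 a^{2}$)
$Y = -12$ ($Y = 6 \left(-2\right) = -12$)
$c{\left(b \right)} = 1$
$O{\left(m,W \right)} = 4$ ($O{\left(m,W \right)} = \left(3 + 5\right) - 4 = 8 - 4 = 4$)
$Q{\left(-32 \right)} O{\left(5,c{\left(Y \right)} \right)} = \left(8 - -128 - 4 \left(-32\right)^{2}\right) 4 = \left(8 + 128 - 4096\right) 4 = \left(-3960\right) 4 = -15840$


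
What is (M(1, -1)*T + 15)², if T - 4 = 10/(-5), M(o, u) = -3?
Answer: 81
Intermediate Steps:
T = 2 (T = 4 + 10/(-5) = 4 + 10*(-⅕) = 4 - 2 = 2)
(M(1, -1)*T + 15)² = (-3*2 + 15)² = (-6 + 15)² = 9² = 81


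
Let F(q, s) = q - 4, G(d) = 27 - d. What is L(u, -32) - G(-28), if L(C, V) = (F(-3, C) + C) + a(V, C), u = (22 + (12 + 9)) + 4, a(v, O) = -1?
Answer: -16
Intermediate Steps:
u = 47 (u = (22 + 21) + 4 = 43 + 4 = 47)
F(q, s) = -4 + q
L(C, V) = -8 + C (L(C, V) = ((-4 - 3) + C) - 1 = (-7 + C) - 1 = -8 + C)
L(u, -32) - G(-28) = (-8 + 47) - (27 - 1*(-28)) = 39 - (27 + 28) = 39 - 1*55 = 39 - 55 = -16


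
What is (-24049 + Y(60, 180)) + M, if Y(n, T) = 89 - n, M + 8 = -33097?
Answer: -57125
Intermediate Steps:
M = -33105 (M = -8 - 33097 = -33105)
(-24049 + Y(60, 180)) + M = (-24049 + (89 - 1*60)) - 33105 = (-24049 + (89 - 60)) - 33105 = (-24049 + 29) - 33105 = -24020 - 33105 = -57125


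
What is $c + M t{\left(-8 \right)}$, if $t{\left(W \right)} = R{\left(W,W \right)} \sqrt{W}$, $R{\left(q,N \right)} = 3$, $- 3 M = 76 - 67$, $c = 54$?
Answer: $54 - 18 i \sqrt{2} \approx 54.0 - 25.456 i$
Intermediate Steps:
$M = -3$ ($M = - \frac{76 - 67}{3} = \left(- \frac{1}{3}\right) 9 = -3$)
$t{\left(W \right)} = 3 \sqrt{W}$
$c + M t{\left(-8 \right)} = 54 - 3 \cdot 3 \sqrt{-8} = 54 - 3 \cdot 3 \cdot 2 i \sqrt{2} = 54 - 3 \cdot 6 i \sqrt{2} = 54 - 18 i \sqrt{2}$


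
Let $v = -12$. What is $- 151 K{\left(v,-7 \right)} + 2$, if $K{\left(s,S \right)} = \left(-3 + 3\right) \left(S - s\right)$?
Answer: $2$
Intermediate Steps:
$K{\left(s,S \right)} = 0$ ($K{\left(s,S \right)} = 0 \left(S - s\right) = 0$)
$- 151 K{\left(v,-7 \right)} + 2 = \left(-151\right) 0 + 2 = 0 + 2 = 2$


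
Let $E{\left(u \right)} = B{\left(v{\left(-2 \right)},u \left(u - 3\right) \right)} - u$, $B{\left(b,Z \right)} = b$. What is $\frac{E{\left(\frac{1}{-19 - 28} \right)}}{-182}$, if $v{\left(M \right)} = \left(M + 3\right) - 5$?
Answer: $\frac{187}{8554} \approx 0.021861$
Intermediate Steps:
$v{\left(M \right)} = -2 + M$ ($v{\left(M \right)} = \left(3 + M\right) - 5 = -2 + M$)
$E{\left(u \right)} = -4 - u$ ($E{\left(u \right)} = \left(-2 - 2\right) - u = -4 - u$)
$\frac{E{\left(\frac{1}{-19 - 28} \right)}}{-182} = \frac{-4 - \frac{1}{-19 - 28}}{-182} = \left(-4 - \frac{1}{-47}\right) \left(- \frac{1}{182}\right) = \left(-4 - - \frac{1}{47}\right) \left(- \frac{1}{182}\right) = \left(-4 + \frac{1}{47}\right) \left(- \frac{1}{182}\right) = \left(- \frac{187}{47}\right) \left(- \frac{1}{182}\right) = \frac{187}{8554}$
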